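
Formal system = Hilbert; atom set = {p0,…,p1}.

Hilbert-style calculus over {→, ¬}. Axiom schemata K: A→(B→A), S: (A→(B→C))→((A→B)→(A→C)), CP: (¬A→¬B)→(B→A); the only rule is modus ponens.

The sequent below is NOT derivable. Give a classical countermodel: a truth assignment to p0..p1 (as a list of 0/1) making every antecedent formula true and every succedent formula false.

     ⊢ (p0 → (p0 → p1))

Truth-table refutation:
  v=00: Γ:[] Δ:[(p0 → (p0 → p1))=T] refutes=False
  v=01: Γ:[] Δ:[(p0 → (p0 → p1))=T] refutes=False
  v=10: Γ:[] Δ:[(p0 → (p0 → p1))=F] refutes=True  ← countermodel

Result: [1, 0]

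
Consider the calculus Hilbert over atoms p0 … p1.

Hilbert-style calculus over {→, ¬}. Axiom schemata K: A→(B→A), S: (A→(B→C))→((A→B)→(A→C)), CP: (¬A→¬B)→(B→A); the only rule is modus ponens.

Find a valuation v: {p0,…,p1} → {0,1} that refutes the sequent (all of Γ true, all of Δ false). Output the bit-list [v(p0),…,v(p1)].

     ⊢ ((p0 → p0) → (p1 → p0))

Search for a countermodel by truth-table:
  v=00: Γ:[] Δ:[((p0 → p0) → (p1 → p0))=T] refutes=False
  v=01: Γ:[] Δ:[((p0 → p0) → (p1 → p0))=F] refutes=True  ← countermodel

Result: [0, 1]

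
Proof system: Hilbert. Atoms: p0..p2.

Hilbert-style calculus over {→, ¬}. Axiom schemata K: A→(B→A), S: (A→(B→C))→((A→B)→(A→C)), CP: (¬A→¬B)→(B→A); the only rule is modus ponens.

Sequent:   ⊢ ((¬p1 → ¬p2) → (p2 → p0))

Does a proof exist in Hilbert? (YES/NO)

Search for a countermodel by truth-table:
  v=000: Γ:[] Δ:[((¬p1 → ¬p2) → (p2 → p0))=T] refutes=False
  v=001: Γ:[] Δ:[((¬p1 → ¬p2) → (p2 → p0))=T] refutes=False
  v=010: Γ:[] Δ:[((¬p1 → ¬p2) → (p2 → p0))=T] refutes=False
  v=011: Γ:[] Δ:[((¬p1 → ¬p2) → (p2 → p0))=F] refutes=True  ← countermodel

Result: NO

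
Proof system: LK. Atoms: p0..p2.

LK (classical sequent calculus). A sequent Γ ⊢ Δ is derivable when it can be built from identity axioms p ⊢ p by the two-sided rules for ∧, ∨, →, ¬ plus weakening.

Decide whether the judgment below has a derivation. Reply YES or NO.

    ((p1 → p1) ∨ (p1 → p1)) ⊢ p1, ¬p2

Enumerate valuations to refute Γ ⊢ Δ:
  v=000: Γ:[((p1 → p1) ∨ (p1 → p1))=T] Δ:[p1=F, ¬p2=T] refutes=False
  v=001: Γ:[((p1 → p1) ∨ (p1 → p1))=T] Δ:[p1=F, ¬p2=F] refutes=True  ← countermodel

Result: NO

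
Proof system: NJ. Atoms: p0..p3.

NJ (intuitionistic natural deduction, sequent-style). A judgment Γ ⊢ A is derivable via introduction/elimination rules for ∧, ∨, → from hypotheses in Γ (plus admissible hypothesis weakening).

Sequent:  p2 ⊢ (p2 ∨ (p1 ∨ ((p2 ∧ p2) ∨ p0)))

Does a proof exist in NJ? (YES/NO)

Derivation (root first):
[∨I₂] p2 ⊢ (p2 ∨ (p1 ∨ ((p2 ∧ p2) ∨ p0)))
  [∨I₂] p2 ⊢ (p1 ∨ ((p2 ∧ p2) ∨ p0))
    [∨I₁] p2 ⊢ ((p2 ∧ p2) ∨ p0)
      [∧I] p2 ⊢ (p2 ∧ p2)
        [Ax] p2 ⊢ p2
        [Ax] p2 ⊢ p2

Result: YES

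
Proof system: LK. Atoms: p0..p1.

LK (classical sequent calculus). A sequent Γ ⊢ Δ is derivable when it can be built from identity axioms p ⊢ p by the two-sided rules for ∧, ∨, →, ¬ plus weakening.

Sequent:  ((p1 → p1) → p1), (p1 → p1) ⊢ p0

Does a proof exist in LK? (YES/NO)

Enumerate valuations to refute Γ ⊢ Δ:
  v=00: Γ:[((p1 → p1) → p1)=F, (p1 → p1)=T] Δ:[p0=F] refutes=False
  v=01: Γ:[((p1 → p1) → p1)=T, (p1 → p1)=T] Δ:[p0=F] refutes=True  ← countermodel

Result: NO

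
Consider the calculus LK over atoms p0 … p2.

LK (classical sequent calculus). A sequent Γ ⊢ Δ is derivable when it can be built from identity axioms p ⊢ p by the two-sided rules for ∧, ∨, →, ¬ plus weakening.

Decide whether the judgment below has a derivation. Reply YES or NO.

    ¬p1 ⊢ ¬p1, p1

Derivation trace:
[¬L] ¬p1 ⊢ ¬p1, p1
  [WR]  ⊢ p1, ¬p1, p1
    [¬R]  ⊢ p1, ¬p1
      [Ax] p1 ⊢ p1

Result: YES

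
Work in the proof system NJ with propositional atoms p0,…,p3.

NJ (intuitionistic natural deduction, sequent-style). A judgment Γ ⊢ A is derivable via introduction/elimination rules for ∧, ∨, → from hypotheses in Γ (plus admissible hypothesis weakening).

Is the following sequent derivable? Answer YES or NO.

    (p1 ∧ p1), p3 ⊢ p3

Derivation trace:
[→E] (p1 ∧ p1), p3 ⊢ p3
  [→I] (p1 ∧ p1) ⊢ (p3 → p3)
    [Wk] p3, (p1 ∧ p1) ⊢ p3
      [Ax] p3 ⊢ p3
  [Ax] p3 ⊢ p3

Result: YES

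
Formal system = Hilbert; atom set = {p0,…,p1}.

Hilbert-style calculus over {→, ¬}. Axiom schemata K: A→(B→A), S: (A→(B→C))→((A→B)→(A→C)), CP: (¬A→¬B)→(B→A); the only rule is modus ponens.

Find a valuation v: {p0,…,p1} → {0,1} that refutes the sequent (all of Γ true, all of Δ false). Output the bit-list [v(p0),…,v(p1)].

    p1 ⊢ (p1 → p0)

Enumerate valuations to refute Γ ⊢ Δ:
  v=00: Γ:[p1=F] Δ:[(p1 → p0)=T] refutes=False
  v=01: Γ:[p1=T] Δ:[(p1 → p0)=F] refutes=True  ← countermodel

Result: [0, 1]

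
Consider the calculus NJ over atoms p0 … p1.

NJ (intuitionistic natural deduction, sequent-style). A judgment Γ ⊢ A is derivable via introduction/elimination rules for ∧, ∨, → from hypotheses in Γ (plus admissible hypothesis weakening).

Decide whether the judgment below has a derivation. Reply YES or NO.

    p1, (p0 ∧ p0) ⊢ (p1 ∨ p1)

Derivation trace:
[Wk] p1, (p0 ∧ p0) ⊢ (p1 ∨ p1)
  [∨I₁] p1 ⊢ (p1 ∨ p1)
    [Ax] p1 ⊢ p1

Result: YES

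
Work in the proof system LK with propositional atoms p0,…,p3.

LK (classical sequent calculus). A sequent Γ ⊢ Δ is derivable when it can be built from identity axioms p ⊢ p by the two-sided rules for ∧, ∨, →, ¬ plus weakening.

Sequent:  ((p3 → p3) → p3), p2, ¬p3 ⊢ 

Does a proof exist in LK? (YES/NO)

Proof tree:
[¬L] ((p3 → p3) → p3), p2, ¬p3 ⊢ 
  [WL] ((p3 → p3) → p3), p2 ⊢ p3
    [→L] ((p3 → p3) → p3) ⊢ p3
      [→R]  ⊢ (p3 → p3)
        [Ax] p3 ⊢ p3
      [Ax] p3 ⊢ p3

Result: YES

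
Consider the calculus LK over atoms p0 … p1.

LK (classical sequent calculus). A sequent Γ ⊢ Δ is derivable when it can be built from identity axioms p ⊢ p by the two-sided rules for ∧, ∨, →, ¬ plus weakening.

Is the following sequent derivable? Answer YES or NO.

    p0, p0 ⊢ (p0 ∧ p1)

Search for a countermodel by truth-table:
  v=00: Γ:[p0=F, p0=F] Δ:[(p0 ∧ p1)=F] refutes=False
  v=01: Γ:[p0=F, p0=F] Δ:[(p0 ∧ p1)=F] refutes=False
  v=10: Γ:[p0=T, p0=T] Δ:[(p0 ∧ p1)=F] refutes=True  ← countermodel

Result: NO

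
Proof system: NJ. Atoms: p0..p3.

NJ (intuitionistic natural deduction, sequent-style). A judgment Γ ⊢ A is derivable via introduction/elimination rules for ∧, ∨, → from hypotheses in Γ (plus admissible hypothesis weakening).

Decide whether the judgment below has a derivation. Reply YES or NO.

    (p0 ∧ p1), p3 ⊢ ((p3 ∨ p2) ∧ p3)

Derivation (root first):
[∧I] (p0 ∧ p1), p3 ⊢ ((p3 ∨ p2) ∧ p3)
  [Wk] p3, (p0 ∧ p1) ⊢ (p3 ∨ p2)
    [∨I₁] p3 ⊢ (p3 ∨ p2)
      [Ax] p3 ⊢ p3
  [Ax] p3 ⊢ p3

Result: YES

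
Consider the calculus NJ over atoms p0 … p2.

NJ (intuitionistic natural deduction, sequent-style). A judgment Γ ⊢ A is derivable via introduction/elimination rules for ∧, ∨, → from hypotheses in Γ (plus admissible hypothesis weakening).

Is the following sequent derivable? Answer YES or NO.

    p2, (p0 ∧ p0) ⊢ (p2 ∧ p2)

Proof tree:
[∧I] p2, (p0 ∧ p0) ⊢ (p2 ∧ p2)
  [Wk] p2, (p0 ∧ p0) ⊢ p2
    [Ax] p2 ⊢ p2
  [Ax] p2 ⊢ p2

Result: YES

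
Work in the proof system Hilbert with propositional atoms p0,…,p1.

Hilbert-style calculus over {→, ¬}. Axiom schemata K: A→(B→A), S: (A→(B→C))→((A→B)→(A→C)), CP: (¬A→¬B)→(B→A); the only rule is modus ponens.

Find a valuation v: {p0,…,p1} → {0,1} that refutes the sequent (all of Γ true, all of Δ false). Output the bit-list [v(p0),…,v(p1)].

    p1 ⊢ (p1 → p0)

Enumerate valuations to refute Γ ⊢ Δ:
  v=00: Γ:[p1=F] Δ:[(p1 → p0)=T] refutes=False
  v=01: Γ:[p1=T] Δ:[(p1 → p0)=F] refutes=True  ← countermodel

Result: [0, 1]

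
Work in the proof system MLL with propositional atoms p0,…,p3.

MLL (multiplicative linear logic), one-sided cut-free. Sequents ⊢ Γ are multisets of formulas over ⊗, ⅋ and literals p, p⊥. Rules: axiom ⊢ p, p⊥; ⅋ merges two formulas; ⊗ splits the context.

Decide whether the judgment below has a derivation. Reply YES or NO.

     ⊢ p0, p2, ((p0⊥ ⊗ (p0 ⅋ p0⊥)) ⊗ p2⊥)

Derivation trace:
[⊗]  ⊢ p0, p2, ((p0⊥ ⊗ (p0 ⅋ p0⊥)) ⊗ p2⊥)
  [⊗]  ⊢ p0, (p0⊥ ⊗ (p0 ⅋ p0⊥))
    [Ax]  ⊢ p0, p0⊥
    [⅋]  ⊢ (p0 ⅋ p0⊥)
      [Ax]  ⊢ p0, p0⊥
  [Ax]  ⊢ p2, p2⊥

Result: YES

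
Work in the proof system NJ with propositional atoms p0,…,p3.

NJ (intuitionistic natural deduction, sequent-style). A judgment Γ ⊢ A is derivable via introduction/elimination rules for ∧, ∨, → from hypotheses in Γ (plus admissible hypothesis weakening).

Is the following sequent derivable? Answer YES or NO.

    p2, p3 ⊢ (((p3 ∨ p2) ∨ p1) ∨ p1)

Proof tree:
[∨I₁] p2, p3 ⊢ (((p3 ∨ p2) ∨ p1) ∨ p1)
  [∨I₁] p2, p3 ⊢ ((p3 ∨ p2) ∨ p1)
    [Wk] p2, p3 ⊢ (p3 ∨ p2)
      [∨I₂] p2 ⊢ (p3 ∨ p2)
        [Ax] p2 ⊢ p2

Result: YES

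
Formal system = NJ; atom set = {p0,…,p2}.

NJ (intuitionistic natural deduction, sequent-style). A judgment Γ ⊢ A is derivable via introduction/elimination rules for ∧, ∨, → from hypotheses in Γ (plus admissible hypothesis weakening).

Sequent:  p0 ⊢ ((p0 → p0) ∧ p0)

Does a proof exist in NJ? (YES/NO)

Derivation (root first):
[∧I] p0 ⊢ ((p0 → p0) ∧ p0)
  [→I]  ⊢ (p0 → p0)
    [Ax] p0 ⊢ p0
  [Ax] p0 ⊢ p0

Result: YES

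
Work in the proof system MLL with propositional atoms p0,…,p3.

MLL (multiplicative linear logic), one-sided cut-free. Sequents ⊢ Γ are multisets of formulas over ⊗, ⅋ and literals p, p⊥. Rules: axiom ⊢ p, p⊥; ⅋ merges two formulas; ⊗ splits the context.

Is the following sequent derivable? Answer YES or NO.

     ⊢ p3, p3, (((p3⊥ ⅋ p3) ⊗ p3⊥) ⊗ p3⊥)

Proof tree:
[⊗]  ⊢ p3, p3, (((p3⊥ ⅋ p3) ⊗ p3⊥) ⊗ p3⊥)
  [⊗]  ⊢ p3, ((p3⊥ ⅋ p3) ⊗ p3⊥)
    [⅋]  ⊢ (p3⊥ ⅋ p3)
      [Ax]  ⊢ p3, p3⊥
    [Ax]  ⊢ p3, p3⊥
  [Ax]  ⊢ p3, p3⊥

Result: YES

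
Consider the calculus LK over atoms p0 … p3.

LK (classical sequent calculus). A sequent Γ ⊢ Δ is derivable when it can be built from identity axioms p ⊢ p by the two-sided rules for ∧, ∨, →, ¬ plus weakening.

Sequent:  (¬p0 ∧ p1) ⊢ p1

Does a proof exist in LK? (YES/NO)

Proof tree:
[∧L] (¬p0 ∧ p1) ⊢ p1
  [¬L] p1, ¬p0 ⊢ p1
    [WR] p1 ⊢ p1, p0
      [Ax] p1 ⊢ p1

Result: YES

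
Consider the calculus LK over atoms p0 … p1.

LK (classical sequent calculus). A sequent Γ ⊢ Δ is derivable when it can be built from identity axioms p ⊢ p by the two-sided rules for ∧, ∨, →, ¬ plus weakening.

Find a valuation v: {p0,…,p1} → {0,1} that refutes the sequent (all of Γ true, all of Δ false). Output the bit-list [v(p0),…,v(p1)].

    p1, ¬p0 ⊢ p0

Truth-table refutation:
  v=00: Γ:[p1=F, ¬p0=T] Δ:[p0=F] refutes=False
  v=01: Γ:[p1=T, ¬p0=T] Δ:[p0=F] refutes=True  ← countermodel

Result: [0, 1]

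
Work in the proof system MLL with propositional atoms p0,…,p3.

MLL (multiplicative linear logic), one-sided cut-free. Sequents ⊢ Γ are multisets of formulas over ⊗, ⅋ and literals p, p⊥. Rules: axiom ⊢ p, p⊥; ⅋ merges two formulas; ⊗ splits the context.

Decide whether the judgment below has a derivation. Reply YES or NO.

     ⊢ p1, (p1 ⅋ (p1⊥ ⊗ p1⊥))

Proof tree:
[⅋]  ⊢ p1, (p1 ⅋ (p1⊥ ⊗ p1⊥))
  [⊗]  ⊢ p1, p1, (p1⊥ ⊗ p1⊥)
    [Ax]  ⊢ p1, p1⊥
    [Ax]  ⊢ p1, p1⊥

Result: YES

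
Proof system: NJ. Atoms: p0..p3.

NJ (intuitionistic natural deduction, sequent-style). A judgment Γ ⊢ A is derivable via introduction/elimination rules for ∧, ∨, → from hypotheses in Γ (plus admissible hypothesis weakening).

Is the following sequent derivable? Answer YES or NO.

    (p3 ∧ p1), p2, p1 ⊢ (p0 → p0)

Derivation trace:
[Wk] (p3 ∧ p1), p2, p1 ⊢ (p0 → p0)
  [Wk] (p3 ∧ p1), p2 ⊢ (p0 → p0)
    [→I] (p3 ∧ p1) ⊢ (p0 → p0)
      [Wk] p0, (p3 ∧ p1) ⊢ p0
        [Ax] p0 ⊢ p0

Result: YES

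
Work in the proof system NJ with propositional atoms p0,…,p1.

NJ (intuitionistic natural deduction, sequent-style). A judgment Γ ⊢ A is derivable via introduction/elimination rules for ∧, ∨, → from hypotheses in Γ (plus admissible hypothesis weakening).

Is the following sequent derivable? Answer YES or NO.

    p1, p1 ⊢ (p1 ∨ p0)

Proof tree:
[Wk] p1, p1 ⊢ (p1 ∨ p0)
  [∨I₁] p1 ⊢ (p1 ∨ p0)
    [Ax] p1 ⊢ p1

Result: YES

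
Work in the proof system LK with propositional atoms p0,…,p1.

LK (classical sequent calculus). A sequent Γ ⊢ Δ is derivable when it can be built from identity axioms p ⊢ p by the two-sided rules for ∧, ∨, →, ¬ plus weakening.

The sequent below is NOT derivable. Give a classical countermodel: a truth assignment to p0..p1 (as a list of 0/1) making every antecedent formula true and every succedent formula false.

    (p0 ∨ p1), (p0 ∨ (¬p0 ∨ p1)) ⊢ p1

Truth-table refutation:
  v=00: Γ:[(p0 ∨ p1)=F, (p0 ∨ (¬p0 ∨ p1))=T] Δ:[p1=F] refutes=False
  v=01: Γ:[(p0 ∨ p1)=T, (p0 ∨ (¬p0 ∨ p1))=T] Δ:[p1=T] refutes=False
  v=10: Γ:[(p0 ∨ p1)=T, (p0 ∨ (¬p0 ∨ p1))=T] Δ:[p1=F] refutes=True  ← countermodel

Result: [1, 0]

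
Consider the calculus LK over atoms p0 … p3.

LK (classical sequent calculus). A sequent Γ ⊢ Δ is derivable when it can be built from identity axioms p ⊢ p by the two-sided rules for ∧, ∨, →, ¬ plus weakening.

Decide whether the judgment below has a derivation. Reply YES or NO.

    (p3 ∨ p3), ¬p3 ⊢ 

Derivation (root first):
[¬L] (p3 ∨ p3), ¬p3 ⊢ 
  [∨L] (p3 ∨ p3) ⊢ p3
    [WR] p3 ⊢ p3, p3
      [Ax] p3 ⊢ p3
    [WR] p3 ⊢ p3, p3
      [Ax] p3 ⊢ p3

Result: YES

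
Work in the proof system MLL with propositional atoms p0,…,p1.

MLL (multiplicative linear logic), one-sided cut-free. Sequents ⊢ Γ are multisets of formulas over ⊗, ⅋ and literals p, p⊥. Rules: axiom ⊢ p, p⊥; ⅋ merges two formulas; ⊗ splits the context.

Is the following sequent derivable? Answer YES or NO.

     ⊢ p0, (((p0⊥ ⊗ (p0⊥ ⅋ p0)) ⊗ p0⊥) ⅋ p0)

Proof tree:
[⅋]  ⊢ p0, (((p0⊥ ⊗ (p0⊥ ⅋ p0)) ⊗ p0⊥) ⅋ p0)
  [⊗]  ⊢ p0, p0, ((p0⊥ ⊗ (p0⊥ ⅋ p0)) ⊗ p0⊥)
    [⊗]  ⊢ p0, (p0⊥ ⊗ (p0⊥ ⅋ p0))
      [Ax]  ⊢ p0, p0⊥
      [⅋]  ⊢ (p0⊥ ⅋ p0)
        [Ax]  ⊢ p0, p0⊥
    [Ax]  ⊢ p0, p0⊥

Result: YES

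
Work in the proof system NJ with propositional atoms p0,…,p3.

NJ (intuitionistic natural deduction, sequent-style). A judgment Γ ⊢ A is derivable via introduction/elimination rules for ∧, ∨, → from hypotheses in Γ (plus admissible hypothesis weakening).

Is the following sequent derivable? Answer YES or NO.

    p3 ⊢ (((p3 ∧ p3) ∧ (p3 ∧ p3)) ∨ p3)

Derivation trace:
[∨I₁] p3 ⊢ (((p3 ∧ p3) ∧ (p3 ∧ p3)) ∨ p3)
  [∧I] p3 ⊢ ((p3 ∧ p3) ∧ (p3 ∧ p3))
    [∧I] p3 ⊢ (p3 ∧ p3)
      [Ax] p3 ⊢ p3
      [Ax] p3 ⊢ p3
    [∧I] p3 ⊢ (p3 ∧ p3)
      [Ax] p3 ⊢ p3
      [Ax] p3 ⊢ p3

Result: YES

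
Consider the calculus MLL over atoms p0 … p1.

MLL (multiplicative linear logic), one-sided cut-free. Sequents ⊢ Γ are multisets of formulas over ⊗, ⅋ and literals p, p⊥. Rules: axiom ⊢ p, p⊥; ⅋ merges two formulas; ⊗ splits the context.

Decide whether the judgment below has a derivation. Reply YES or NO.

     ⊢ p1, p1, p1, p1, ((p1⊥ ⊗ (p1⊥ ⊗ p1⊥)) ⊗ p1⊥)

Derivation trace:
[⊗]  ⊢ p1, p1, p1, p1, ((p1⊥ ⊗ (p1⊥ ⊗ p1⊥)) ⊗ p1⊥)
  [⊗]  ⊢ p1, p1, p1, (p1⊥ ⊗ (p1⊥ ⊗ p1⊥))
    [Ax]  ⊢ p1, p1⊥
    [⊗]  ⊢ p1, p1, (p1⊥ ⊗ p1⊥)
      [Ax]  ⊢ p1, p1⊥
      [Ax]  ⊢ p1, p1⊥
  [Ax]  ⊢ p1, p1⊥

Result: YES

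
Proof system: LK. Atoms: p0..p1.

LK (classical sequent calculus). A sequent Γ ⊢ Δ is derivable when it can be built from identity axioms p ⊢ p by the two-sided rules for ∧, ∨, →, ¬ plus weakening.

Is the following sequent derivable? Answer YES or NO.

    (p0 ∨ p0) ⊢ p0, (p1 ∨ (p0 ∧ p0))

Derivation (root first):
[∨R] (p0 ∨ p0) ⊢ p0, (p1 ∨ (p0 ∧ p0))
  [∨L] (p0 ∨ p0) ⊢ p1, (p0 ∧ p0), p0
    [WR] p0 ⊢ p0, p1, p1
      [WR] p0 ⊢ p0, p1
        [Ax] p0 ⊢ p0
    [∧R] p0 ⊢ (p0 ∧ p0)
      [Ax] p0 ⊢ p0
      [Ax] p0 ⊢ p0

Result: YES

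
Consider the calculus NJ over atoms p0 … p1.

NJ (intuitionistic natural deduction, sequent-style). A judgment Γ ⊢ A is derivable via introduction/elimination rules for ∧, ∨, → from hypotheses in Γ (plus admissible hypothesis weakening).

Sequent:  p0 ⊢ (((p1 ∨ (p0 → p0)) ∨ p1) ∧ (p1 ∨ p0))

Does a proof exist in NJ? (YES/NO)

Derivation (root first):
[∧I] p0 ⊢ (((p1 ∨ (p0 → p0)) ∨ p1) ∧ (p1 ∨ p0))
  [∨I₁]  ⊢ ((p1 ∨ (p0 → p0)) ∨ p1)
    [∨I₂]  ⊢ (p1 ∨ (p0 → p0))
      [→I]  ⊢ (p0 → p0)
        [Ax] p0 ⊢ p0
  [∨I₂] p0 ⊢ (p1 ∨ p0)
    [Ax] p0 ⊢ p0

Result: YES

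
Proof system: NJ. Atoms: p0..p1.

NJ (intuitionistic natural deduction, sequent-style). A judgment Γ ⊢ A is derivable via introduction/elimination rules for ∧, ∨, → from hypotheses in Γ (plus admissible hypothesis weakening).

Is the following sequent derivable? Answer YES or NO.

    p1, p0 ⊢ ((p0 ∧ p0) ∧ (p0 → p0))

Derivation trace:
[∧I] p1, p0 ⊢ ((p0 ∧ p0) ∧ (p0 → p0))
  [∧I] p0 ⊢ (p0 ∧ p0)
    [Ax] p0 ⊢ p0
    [Ax] p0 ⊢ p0
  [Wk] p1 ⊢ (p0 → p0)
    [→I]  ⊢ (p0 → p0)
      [Ax] p0 ⊢ p0

Result: YES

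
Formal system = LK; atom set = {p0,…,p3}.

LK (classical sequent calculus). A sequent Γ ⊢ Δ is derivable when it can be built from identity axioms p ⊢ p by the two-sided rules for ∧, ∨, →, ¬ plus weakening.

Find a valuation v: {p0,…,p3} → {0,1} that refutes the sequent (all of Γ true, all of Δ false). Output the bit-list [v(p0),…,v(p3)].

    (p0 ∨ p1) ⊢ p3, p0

Search for a countermodel by truth-table:
  v=0000: Γ:[(p0 ∨ p1)=F] Δ:[p3=F, p0=F] refutes=False
  v=0001: Γ:[(p0 ∨ p1)=F] Δ:[p3=T, p0=F] refutes=False
  v=0010: Γ:[(p0 ∨ p1)=F] Δ:[p3=F, p0=F] refutes=False
  v=0011: Γ:[(p0 ∨ p1)=F] Δ:[p3=T, p0=F] refutes=False
  v=0100: Γ:[(p0 ∨ p1)=T] Δ:[p3=F, p0=F] refutes=True  ← countermodel

Result: [0, 1, 0, 0]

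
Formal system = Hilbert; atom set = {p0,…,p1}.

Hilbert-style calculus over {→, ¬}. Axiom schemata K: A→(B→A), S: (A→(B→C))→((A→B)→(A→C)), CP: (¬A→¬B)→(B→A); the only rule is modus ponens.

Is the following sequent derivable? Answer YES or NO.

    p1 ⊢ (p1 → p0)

Truth-table refutation:
  v=00: Γ:[p1=F] Δ:[(p1 → p0)=T] refutes=False
  v=01: Γ:[p1=T] Δ:[(p1 → p0)=F] refutes=True  ← countermodel

Result: NO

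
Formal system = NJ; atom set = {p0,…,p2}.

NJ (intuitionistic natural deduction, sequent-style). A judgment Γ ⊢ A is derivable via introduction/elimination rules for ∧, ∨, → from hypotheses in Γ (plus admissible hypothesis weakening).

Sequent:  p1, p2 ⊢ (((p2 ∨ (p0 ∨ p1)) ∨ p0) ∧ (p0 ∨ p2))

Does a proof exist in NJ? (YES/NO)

Derivation trace:
[∧I] p1, p2 ⊢ (((p2 ∨ (p0 ∨ p1)) ∨ p0) ∧ (p0 ∨ p2))
  [∨I₁] p1 ⊢ ((p2 ∨ (p0 ∨ p1)) ∨ p0)
    [∨I₂] p1 ⊢ (p2 ∨ (p0 ∨ p1))
      [∨I₂] p1 ⊢ (p0 ∨ p1)
        [Ax] p1 ⊢ p1
  [∨I₂] p2 ⊢ (p0 ∨ p2)
    [Ax] p2 ⊢ p2

Result: YES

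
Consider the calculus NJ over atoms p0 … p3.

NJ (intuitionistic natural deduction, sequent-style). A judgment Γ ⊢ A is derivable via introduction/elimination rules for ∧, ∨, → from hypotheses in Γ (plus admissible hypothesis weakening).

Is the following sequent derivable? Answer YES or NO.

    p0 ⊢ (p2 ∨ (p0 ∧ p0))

Proof tree:
[∨I₂] p0 ⊢ (p2 ∨ (p0 ∧ p0))
  [∧I] p0 ⊢ (p0 ∧ p0)
    [Ax] p0 ⊢ p0
    [Ax] p0 ⊢ p0

Result: YES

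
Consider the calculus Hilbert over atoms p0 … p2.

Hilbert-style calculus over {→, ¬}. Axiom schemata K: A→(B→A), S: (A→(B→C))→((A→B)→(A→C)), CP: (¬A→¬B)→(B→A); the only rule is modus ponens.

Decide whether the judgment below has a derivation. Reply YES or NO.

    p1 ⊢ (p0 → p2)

Search for a countermodel by truth-table:
  v=000: Γ:[p1=F] Δ:[(p0 → p2)=T] refutes=False
  v=001: Γ:[p1=F] Δ:[(p0 → p2)=T] refutes=False
  v=010: Γ:[p1=T] Δ:[(p0 → p2)=T] refutes=False
  v=011: Γ:[p1=T] Δ:[(p0 → p2)=T] refutes=False
  v=100: Γ:[p1=F] Δ:[(p0 → p2)=F] refutes=False
  v=101: Γ:[p1=F] Δ:[(p0 → p2)=T] refutes=False
  v=110: Γ:[p1=T] Δ:[(p0 → p2)=F] refutes=True  ← countermodel

Result: NO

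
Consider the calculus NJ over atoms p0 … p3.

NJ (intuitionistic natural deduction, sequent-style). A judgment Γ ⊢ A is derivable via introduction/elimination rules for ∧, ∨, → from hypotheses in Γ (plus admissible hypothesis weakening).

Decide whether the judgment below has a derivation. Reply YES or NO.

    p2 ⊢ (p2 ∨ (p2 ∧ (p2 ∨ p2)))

Derivation (root first):
[∨I₂] p2 ⊢ (p2 ∨ (p2 ∧ (p2 ∨ p2)))
  [∧I] p2 ⊢ (p2 ∧ (p2 ∨ p2))
    [Ax] p2 ⊢ p2
    [∨I₂] p2 ⊢ (p2 ∨ p2)
      [Ax] p2 ⊢ p2

Result: YES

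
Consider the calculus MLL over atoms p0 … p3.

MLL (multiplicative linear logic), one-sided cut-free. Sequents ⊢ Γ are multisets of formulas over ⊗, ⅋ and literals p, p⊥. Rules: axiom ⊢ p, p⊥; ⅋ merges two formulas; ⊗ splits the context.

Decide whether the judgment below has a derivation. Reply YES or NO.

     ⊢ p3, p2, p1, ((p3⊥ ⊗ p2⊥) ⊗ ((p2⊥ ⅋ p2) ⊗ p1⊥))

Proof tree:
[⊗]  ⊢ p3, p2, p1, ((p3⊥ ⊗ p2⊥) ⊗ ((p2⊥ ⅋ p2) ⊗ p1⊥))
  [⊗]  ⊢ p3, p2, (p3⊥ ⊗ p2⊥)
    [Ax]  ⊢ p3, p3⊥
    [Ax]  ⊢ p2, p2⊥
  [⊗]  ⊢ p1, ((p2⊥ ⅋ p2) ⊗ p1⊥)
    [⅋]  ⊢ (p2⊥ ⅋ p2)
      [Ax]  ⊢ p2, p2⊥
    [Ax]  ⊢ p1, p1⊥

Result: YES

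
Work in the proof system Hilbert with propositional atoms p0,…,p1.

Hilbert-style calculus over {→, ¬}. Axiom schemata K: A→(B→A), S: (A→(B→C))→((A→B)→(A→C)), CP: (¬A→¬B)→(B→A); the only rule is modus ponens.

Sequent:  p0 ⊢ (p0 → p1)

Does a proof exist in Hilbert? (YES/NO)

Search for a countermodel by truth-table:
  v=00: Γ:[p0=F] Δ:[(p0 → p1)=T] refutes=False
  v=01: Γ:[p0=F] Δ:[(p0 → p1)=T] refutes=False
  v=10: Γ:[p0=T] Δ:[(p0 → p1)=F] refutes=True  ← countermodel

Result: NO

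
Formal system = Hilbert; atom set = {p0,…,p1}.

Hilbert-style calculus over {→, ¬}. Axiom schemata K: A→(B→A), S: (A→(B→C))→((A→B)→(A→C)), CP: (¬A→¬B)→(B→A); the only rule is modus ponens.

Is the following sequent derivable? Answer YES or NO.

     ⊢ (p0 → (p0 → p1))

Search for a countermodel by truth-table:
  v=00: Γ:[] Δ:[(p0 → (p0 → p1))=T] refutes=False
  v=01: Γ:[] Δ:[(p0 → (p0 → p1))=T] refutes=False
  v=10: Γ:[] Δ:[(p0 → (p0 → p1))=F] refutes=True  ← countermodel

Result: NO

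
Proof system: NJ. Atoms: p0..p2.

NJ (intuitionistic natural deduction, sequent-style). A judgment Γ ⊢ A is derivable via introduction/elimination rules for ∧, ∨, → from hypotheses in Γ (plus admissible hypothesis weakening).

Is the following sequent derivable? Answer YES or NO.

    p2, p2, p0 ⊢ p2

Proof tree:
[Wk] p2, p2, p0 ⊢ p2
  [Wk] p2, p2 ⊢ p2
    [Ax] p2 ⊢ p2

Result: YES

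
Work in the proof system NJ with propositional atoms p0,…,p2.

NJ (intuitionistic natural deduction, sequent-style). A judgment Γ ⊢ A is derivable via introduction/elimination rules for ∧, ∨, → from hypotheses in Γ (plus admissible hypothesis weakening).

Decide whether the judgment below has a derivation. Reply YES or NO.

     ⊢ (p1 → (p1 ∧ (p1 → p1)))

Derivation (root first):
[→I]  ⊢ (p1 → (p1 ∧ (p1 → p1)))
  [∧I] p1 ⊢ (p1 ∧ (p1 → p1))
    [Ax] p1 ⊢ p1
    [→I]  ⊢ (p1 → p1)
      [Ax] p1 ⊢ p1

Result: YES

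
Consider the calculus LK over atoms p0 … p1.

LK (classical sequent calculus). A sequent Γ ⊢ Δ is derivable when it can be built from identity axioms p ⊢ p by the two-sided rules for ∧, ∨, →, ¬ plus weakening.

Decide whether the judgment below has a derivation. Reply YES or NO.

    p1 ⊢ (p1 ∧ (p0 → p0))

Proof tree:
[∧R] p1 ⊢ (p1 ∧ (p0 → p0))
  [Ax] p1 ⊢ p1
  [→R]  ⊢ (p0 → p0)
    [Ax] p0 ⊢ p0

Result: YES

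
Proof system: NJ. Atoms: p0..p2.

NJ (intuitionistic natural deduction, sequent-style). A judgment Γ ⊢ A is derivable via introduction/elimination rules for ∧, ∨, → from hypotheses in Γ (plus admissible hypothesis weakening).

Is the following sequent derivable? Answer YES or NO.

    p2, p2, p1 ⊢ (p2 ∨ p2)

Derivation trace:
[Wk] p2, p2, p1 ⊢ (p2 ∨ p2)
  [Wk] p2, p2 ⊢ (p2 ∨ p2)
    [∨I₂] p2 ⊢ (p2 ∨ p2)
      [Ax] p2 ⊢ p2

Result: YES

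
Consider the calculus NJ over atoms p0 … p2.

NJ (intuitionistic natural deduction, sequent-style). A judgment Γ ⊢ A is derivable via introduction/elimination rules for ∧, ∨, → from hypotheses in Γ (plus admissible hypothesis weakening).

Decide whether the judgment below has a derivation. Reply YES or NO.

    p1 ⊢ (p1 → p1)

Proof tree:
[→I] p1 ⊢ (p1 → p1)
  [Wk] p1, p1 ⊢ p1
    [Ax] p1 ⊢ p1

Result: YES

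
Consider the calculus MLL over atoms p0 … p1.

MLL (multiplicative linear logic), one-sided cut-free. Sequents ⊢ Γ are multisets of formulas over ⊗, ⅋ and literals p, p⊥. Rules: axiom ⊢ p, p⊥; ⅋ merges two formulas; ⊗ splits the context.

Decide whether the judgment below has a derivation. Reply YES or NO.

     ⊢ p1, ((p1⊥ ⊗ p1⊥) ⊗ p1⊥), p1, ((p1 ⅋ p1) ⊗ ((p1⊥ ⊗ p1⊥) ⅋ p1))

Derivation trace:
[⊗]  ⊢ p1, ((p1⊥ ⊗ p1⊥) ⊗ p1⊥), p1, ((p1 ⅋ p1) ⊗ ((p1⊥ ⊗ p1⊥) ⅋ p1))
  [⅋]  ⊢ p1, ((p1⊥ ⊗ p1⊥) ⊗ p1⊥), (p1 ⅋ p1)
    [⊗]  ⊢ p1, p1, p1, ((p1⊥ ⊗ p1⊥) ⊗ p1⊥)
      [⊗]  ⊢ p1, p1, (p1⊥ ⊗ p1⊥)
        [Ax]  ⊢ p1, p1⊥
        [Ax]  ⊢ p1, p1⊥
      [Ax]  ⊢ p1, p1⊥
  [⅋]  ⊢ p1, ((p1⊥ ⊗ p1⊥) ⅋ p1)
    [⊗]  ⊢ p1, p1, (p1⊥ ⊗ p1⊥)
      [Ax]  ⊢ p1, p1⊥
      [Ax]  ⊢ p1, p1⊥

Result: YES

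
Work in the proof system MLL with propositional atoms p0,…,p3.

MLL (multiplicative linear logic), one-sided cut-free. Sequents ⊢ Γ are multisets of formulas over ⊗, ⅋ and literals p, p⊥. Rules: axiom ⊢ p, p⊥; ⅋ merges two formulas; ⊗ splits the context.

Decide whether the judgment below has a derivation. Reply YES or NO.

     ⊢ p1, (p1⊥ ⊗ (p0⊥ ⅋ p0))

Proof tree:
[⊗]  ⊢ p1, (p1⊥ ⊗ (p0⊥ ⅋ p0))
  [Ax]  ⊢ p1, p1⊥
  [⅋]  ⊢ (p0⊥ ⅋ p0)
    [Ax]  ⊢ p0, p0⊥

Result: YES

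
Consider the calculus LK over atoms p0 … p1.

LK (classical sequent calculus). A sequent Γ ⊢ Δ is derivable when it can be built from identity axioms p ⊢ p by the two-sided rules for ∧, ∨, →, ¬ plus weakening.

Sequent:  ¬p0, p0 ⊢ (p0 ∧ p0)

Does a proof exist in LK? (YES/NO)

Derivation (root first):
[∧R] ¬p0, p0 ⊢ (p0 ∧ p0)
  [Ax] p0 ⊢ p0
  [WR] p0, ¬p0 ⊢ p0
    [¬L] p0, ¬p0 ⊢ 
      [Ax] p0 ⊢ p0

Result: YES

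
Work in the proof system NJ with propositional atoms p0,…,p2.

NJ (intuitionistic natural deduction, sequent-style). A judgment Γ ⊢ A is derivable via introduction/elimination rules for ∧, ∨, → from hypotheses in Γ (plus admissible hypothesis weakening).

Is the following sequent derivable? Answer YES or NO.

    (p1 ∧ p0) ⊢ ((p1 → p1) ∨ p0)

Derivation (root first):
[∨I₁] (p1 ∧ p0) ⊢ ((p1 → p1) ∨ p0)
  [Wk] (p1 ∧ p0) ⊢ (p1 → p1)
    [→I]  ⊢ (p1 → p1)
      [Ax] p1 ⊢ p1

Result: YES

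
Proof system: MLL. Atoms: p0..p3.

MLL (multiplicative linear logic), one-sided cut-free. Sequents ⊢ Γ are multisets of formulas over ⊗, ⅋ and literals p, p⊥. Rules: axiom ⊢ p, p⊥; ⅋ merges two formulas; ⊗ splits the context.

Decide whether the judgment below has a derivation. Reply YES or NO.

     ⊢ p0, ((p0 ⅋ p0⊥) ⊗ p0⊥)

Derivation (root first):
[⊗]  ⊢ p0, ((p0 ⅋ p0⊥) ⊗ p0⊥)
  [⅋]  ⊢ (p0 ⅋ p0⊥)
    [Ax]  ⊢ p0, p0⊥
  [Ax]  ⊢ p0, p0⊥

Result: YES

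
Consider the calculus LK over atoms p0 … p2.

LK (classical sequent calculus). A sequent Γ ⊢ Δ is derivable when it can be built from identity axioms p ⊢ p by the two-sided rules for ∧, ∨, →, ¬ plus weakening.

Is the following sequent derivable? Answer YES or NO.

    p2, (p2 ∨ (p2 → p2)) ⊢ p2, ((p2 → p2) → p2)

Derivation trace:
[∨L] p2, (p2 ∨ (p2 → p2)) ⊢ p2, ((p2 → p2) → p2)
  [→R] p2 ⊢ ((p2 → p2) → p2)
    [→L] p2, (p2 → p2) ⊢ p2
      [Ax] p2 ⊢ p2
      [Ax] p2 ⊢ p2
  [→L] p2, (p2 → p2) ⊢ p2
    [Ax] p2 ⊢ p2
    [Ax] p2 ⊢ p2

Result: YES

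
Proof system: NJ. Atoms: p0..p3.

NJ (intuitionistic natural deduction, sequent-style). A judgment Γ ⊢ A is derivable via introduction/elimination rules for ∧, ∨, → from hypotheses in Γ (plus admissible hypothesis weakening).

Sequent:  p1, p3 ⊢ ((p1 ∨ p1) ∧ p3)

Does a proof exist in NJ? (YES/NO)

Derivation trace:
[∧I] p1, p3 ⊢ ((p1 ∨ p1) ∧ p3)
  [∨I₂] p1 ⊢ (p1 ∨ p1)
    [Ax] p1 ⊢ p1
  [Ax] p3 ⊢ p3

Result: YES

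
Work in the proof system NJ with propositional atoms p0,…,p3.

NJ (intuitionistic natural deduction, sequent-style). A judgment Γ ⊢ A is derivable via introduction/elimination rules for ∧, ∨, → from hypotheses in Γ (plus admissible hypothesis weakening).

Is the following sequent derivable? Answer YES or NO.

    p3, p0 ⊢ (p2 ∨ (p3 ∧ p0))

Proof tree:
[∨I₂] p3, p0 ⊢ (p2 ∨ (p3 ∧ p0))
  [∧I] p3, p0 ⊢ (p3 ∧ p0)
    [Ax] p3 ⊢ p3
    [Ax] p0 ⊢ p0

Result: YES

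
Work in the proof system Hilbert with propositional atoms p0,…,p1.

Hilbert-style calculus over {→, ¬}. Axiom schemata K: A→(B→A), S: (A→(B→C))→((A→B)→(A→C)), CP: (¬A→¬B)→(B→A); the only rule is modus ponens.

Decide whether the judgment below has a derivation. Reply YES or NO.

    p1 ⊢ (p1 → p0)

Search for a countermodel by truth-table:
  v=00: Γ:[p1=F] Δ:[(p1 → p0)=T] refutes=False
  v=01: Γ:[p1=T] Δ:[(p1 → p0)=F] refutes=True  ← countermodel

Result: NO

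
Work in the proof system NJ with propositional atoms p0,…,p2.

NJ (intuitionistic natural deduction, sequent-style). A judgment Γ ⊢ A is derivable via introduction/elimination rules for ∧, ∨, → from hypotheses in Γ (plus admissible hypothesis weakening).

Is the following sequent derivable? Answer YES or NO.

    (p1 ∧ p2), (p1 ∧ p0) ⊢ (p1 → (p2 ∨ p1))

Proof tree:
[Wk] (p1 ∧ p2), (p1 ∧ p0) ⊢ (p1 → (p2 ∨ p1))
  [→I] (p1 ∧ p2) ⊢ (p1 → (p2 ∨ p1))
    [∨I₂] p1, (p1 ∧ p2) ⊢ (p2 ∨ p1)
      [Wk] p1, (p1 ∧ p2) ⊢ p1
        [Ax] p1 ⊢ p1

Result: YES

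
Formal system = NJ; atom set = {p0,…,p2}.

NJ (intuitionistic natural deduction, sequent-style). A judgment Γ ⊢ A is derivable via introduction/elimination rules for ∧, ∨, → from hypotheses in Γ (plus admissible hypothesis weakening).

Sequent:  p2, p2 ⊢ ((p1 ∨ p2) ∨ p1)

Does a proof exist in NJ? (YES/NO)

Proof tree:
[Wk] p2, p2 ⊢ ((p1 ∨ p2) ∨ p1)
  [∨I₁] p2 ⊢ ((p1 ∨ p2) ∨ p1)
    [∨I₂] p2 ⊢ (p1 ∨ p2)
      [Ax] p2 ⊢ p2

Result: YES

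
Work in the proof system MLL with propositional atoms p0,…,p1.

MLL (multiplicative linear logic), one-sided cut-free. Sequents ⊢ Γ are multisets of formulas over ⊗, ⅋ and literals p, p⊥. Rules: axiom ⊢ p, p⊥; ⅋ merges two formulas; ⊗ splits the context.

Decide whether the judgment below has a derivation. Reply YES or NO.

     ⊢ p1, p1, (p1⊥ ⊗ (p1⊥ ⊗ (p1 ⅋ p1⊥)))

Derivation (root first):
[⊗]  ⊢ p1, p1, (p1⊥ ⊗ (p1⊥ ⊗ (p1 ⅋ p1⊥)))
  [Ax]  ⊢ p1, p1⊥
  [⊗]  ⊢ p1, (p1⊥ ⊗ (p1 ⅋ p1⊥))
    [Ax]  ⊢ p1, p1⊥
    [⅋]  ⊢ (p1 ⅋ p1⊥)
      [Ax]  ⊢ p1, p1⊥

Result: YES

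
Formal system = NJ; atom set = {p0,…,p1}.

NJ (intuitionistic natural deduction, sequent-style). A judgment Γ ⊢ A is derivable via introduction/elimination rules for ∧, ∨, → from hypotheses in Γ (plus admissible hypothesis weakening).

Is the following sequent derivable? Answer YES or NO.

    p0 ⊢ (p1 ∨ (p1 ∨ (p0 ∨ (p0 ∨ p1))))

Derivation (root first):
[∨I₂] p0 ⊢ (p1 ∨ (p1 ∨ (p0 ∨ (p0 ∨ p1))))
  [∨I₂] p0 ⊢ (p1 ∨ (p0 ∨ (p0 ∨ p1)))
    [∨I₂] p0 ⊢ (p0 ∨ (p0 ∨ p1))
      [∨I₁] p0 ⊢ (p0 ∨ p1)
        [Ax] p0 ⊢ p0

Result: YES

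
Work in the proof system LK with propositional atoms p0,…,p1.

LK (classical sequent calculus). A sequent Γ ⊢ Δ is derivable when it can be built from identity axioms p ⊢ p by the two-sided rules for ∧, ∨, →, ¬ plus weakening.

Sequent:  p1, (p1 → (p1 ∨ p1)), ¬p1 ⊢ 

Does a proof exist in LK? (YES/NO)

Derivation trace:
[¬L] p1, (p1 → (p1 ∨ p1)), ¬p1 ⊢ 
  [→L] p1, (p1 → (p1 ∨ p1)) ⊢ p1
    [Ax] p1 ⊢ p1
    [∨L] (p1 ∨ p1) ⊢ p1
      [Ax] p1 ⊢ p1
      [Ax] p1 ⊢ p1

Result: YES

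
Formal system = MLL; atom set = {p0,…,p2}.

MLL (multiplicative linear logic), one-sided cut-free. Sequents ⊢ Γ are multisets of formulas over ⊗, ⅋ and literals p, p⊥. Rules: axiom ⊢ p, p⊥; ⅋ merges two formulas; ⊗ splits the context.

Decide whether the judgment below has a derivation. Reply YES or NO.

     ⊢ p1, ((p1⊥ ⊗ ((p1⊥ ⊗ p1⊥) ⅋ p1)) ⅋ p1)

Proof tree:
[⅋]  ⊢ p1, ((p1⊥ ⊗ ((p1⊥ ⊗ p1⊥) ⅋ p1)) ⅋ p1)
  [⊗]  ⊢ p1, p1, (p1⊥ ⊗ ((p1⊥ ⊗ p1⊥) ⅋ p1))
    [Ax]  ⊢ p1, p1⊥
    [⅋]  ⊢ p1, ((p1⊥ ⊗ p1⊥) ⅋ p1)
      [⊗]  ⊢ p1, p1, (p1⊥ ⊗ p1⊥)
        [Ax]  ⊢ p1, p1⊥
        [Ax]  ⊢ p1, p1⊥

Result: YES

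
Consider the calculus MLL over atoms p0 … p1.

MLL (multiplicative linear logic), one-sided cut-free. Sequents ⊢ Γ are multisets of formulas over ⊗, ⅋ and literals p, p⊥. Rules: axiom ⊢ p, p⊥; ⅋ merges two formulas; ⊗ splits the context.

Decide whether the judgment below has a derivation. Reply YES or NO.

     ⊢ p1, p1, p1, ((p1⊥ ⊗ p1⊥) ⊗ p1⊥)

Derivation (root first):
[⊗]  ⊢ p1, p1, p1, ((p1⊥ ⊗ p1⊥) ⊗ p1⊥)
  [⊗]  ⊢ p1, p1, (p1⊥ ⊗ p1⊥)
    [Ax]  ⊢ p1, p1⊥
    [Ax]  ⊢ p1, p1⊥
  [Ax]  ⊢ p1, p1⊥

Result: YES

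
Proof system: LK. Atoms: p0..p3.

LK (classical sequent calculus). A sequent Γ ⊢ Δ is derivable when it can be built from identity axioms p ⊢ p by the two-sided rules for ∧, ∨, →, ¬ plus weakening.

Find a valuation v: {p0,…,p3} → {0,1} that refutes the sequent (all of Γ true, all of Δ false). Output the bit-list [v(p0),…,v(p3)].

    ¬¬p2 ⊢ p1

Truth-table refutation:
  v=0000: Γ:[¬¬p2=F] Δ:[p1=F] refutes=False
  v=0001: Γ:[¬¬p2=F] Δ:[p1=F] refutes=False
  v=0010: Γ:[¬¬p2=T] Δ:[p1=F] refutes=True  ← countermodel

Result: [0, 0, 1, 0]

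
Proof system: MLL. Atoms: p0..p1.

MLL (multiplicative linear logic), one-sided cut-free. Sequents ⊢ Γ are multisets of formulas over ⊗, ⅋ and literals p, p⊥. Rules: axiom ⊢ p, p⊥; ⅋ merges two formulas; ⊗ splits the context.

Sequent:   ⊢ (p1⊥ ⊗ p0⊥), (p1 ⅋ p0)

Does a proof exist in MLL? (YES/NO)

Derivation (root first):
[⅋]  ⊢ (p1⊥ ⊗ p0⊥), (p1 ⅋ p0)
  [⊗]  ⊢ p1, p0, (p1⊥ ⊗ p0⊥)
    [Ax]  ⊢ p1, p1⊥
    [Ax]  ⊢ p0, p0⊥

Result: YES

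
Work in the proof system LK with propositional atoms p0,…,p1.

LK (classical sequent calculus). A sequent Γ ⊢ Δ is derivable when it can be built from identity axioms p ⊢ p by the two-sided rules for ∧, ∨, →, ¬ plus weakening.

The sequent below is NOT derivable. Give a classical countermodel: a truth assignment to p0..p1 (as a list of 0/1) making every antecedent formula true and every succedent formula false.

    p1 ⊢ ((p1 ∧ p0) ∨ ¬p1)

Enumerate valuations to refute Γ ⊢ Δ:
  v=00: Γ:[p1=F] Δ:[((p1 ∧ p0) ∨ ¬p1)=T] refutes=False
  v=01: Γ:[p1=T] Δ:[((p1 ∧ p0) ∨ ¬p1)=F] refutes=True  ← countermodel

Result: [0, 1]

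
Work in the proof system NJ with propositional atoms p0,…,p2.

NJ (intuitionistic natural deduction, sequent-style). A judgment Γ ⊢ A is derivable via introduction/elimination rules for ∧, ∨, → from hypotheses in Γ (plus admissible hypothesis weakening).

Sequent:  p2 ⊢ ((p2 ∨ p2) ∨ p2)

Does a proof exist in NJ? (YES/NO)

Derivation (root first):
[∨I₁] p2 ⊢ ((p2 ∨ p2) ∨ p2)
  [∨I₁] p2 ⊢ (p2 ∨ p2)
    [Ax] p2 ⊢ p2

Result: YES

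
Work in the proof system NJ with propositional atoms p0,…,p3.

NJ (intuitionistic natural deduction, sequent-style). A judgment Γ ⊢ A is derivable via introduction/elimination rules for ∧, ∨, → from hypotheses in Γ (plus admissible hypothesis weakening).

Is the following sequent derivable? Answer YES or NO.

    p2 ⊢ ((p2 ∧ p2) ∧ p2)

Proof tree:
[∧I] p2 ⊢ ((p2 ∧ p2) ∧ p2)
  [∧I] p2 ⊢ (p2 ∧ p2)
    [Ax] p2 ⊢ p2
    [Ax] p2 ⊢ p2
  [Ax] p2 ⊢ p2

Result: YES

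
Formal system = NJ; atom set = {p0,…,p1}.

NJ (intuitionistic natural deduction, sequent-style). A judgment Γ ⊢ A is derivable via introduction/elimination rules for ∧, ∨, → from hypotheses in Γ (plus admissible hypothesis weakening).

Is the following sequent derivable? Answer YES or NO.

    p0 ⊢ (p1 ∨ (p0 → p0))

Proof tree:
[∨I₂] p0 ⊢ (p1 ∨ (p0 → p0))
  [Wk] p0 ⊢ (p0 → p0)
    [→I]  ⊢ (p0 → p0)
      [Ax] p0 ⊢ p0

Result: YES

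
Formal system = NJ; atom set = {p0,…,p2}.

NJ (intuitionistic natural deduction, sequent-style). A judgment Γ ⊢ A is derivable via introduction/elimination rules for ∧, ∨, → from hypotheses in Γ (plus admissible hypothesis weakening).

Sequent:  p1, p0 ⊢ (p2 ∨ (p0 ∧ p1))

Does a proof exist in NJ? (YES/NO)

Derivation trace:
[∨I₂] p1, p0 ⊢ (p2 ∨ (p0 ∧ p1))
  [∧I] p1, p0 ⊢ (p0 ∧ p1)
    [Ax] p0 ⊢ p0
    [Ax] p1 ⊢ p1

Result: YES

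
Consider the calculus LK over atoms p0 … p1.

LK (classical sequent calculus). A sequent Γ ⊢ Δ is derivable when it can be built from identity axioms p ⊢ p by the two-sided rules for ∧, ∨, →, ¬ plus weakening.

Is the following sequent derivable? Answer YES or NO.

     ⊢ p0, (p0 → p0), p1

Derivation trace:
[WR]  ⊢ p0, (p0 → p0), p1
  [→R]  ⊢ p0, (p0 → p0)
    [WR] p0 ⊢ p0, p0
      [Ax] p0 ⊢ p0

Result: YES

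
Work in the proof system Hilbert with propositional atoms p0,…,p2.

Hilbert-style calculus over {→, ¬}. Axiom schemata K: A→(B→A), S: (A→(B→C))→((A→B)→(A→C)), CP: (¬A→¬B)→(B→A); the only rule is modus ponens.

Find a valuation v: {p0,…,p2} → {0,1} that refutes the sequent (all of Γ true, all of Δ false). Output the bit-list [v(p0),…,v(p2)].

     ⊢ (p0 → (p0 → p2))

Search for a countermodel by truth-table:
  v=000: Γ:[] Δ:[(p0 → (p0 → p2))=T] refutes=False
  v=001: Γ:[] Δ:[(p0 → (p0 → p2))=T] refutes=False
  v=010: Γ:[] Δ:[(p0 → (p0 → p2))=T] refutes=False
  v=011: Γ:[] Δ:[(p0 → (p0 → p2))=T] refutes=False
  v=100: Γ:[] Δ:[(p0 → (p0 → p2))=F] refutes=True  ← countermodel

Result: [1, 0, 0]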